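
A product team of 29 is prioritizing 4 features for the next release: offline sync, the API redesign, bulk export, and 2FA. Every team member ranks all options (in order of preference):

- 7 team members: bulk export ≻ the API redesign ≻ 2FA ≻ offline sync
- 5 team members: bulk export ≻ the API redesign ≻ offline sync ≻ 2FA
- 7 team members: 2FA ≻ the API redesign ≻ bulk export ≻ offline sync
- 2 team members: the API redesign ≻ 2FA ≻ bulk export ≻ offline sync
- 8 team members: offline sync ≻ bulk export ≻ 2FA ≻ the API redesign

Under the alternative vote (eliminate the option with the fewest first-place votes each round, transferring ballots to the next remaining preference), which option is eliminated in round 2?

offline sync

Round 1: offline sync 8, the API redesign 2, bulk export 12, 2FA 7. Eliminate the API redesign.
Round 2: offline sync 8, bulk export 12, 2FA 9. Eliminate offline sync.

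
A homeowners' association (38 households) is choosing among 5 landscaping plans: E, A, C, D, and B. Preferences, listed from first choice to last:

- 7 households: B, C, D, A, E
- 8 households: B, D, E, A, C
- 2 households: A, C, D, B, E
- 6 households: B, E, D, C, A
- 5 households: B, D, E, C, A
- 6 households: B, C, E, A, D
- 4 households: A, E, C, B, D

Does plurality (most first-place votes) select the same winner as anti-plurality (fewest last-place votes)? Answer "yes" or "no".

Plurality — first-place votes: E 0, A 6, C 0, D 0, B 32. Winner: B.
Anti-plurality — last-place votes: E 9, A 11, C 8, D 10, B 0. Winner: B.
The two methods agree.

yes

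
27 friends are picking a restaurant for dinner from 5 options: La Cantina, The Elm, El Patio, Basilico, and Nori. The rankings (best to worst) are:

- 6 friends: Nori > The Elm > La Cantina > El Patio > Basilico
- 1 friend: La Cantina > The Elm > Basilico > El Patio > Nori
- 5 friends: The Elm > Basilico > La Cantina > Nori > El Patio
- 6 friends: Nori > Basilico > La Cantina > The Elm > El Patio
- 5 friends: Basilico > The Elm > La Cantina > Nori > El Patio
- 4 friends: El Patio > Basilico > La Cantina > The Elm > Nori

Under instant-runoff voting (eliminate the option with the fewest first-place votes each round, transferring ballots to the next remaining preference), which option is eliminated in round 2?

El Patio

Round 1: La Cantina 1, The Elm 5, El Patio 4, Basilico 5, Nori 12. Eliminate La Cantina.
Round 2: The Elm 6, El Patio 4, Basilico 5, Nori 12. Eliminate El Patio.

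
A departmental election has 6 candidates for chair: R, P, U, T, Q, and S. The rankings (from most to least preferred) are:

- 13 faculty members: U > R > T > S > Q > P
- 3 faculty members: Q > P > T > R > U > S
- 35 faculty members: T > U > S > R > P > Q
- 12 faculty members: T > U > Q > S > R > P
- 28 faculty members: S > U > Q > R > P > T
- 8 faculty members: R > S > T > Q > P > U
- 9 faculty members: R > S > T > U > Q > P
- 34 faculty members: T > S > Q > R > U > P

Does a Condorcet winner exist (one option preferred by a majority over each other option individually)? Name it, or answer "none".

T

T vs R: 84–58 for T.
T vs P: 111–31 for T.
T vs U: 101–41 for T.
T vs Q: 111–31 for T.
T vs S: 97–45 for T.
T beats every other option head-to-head.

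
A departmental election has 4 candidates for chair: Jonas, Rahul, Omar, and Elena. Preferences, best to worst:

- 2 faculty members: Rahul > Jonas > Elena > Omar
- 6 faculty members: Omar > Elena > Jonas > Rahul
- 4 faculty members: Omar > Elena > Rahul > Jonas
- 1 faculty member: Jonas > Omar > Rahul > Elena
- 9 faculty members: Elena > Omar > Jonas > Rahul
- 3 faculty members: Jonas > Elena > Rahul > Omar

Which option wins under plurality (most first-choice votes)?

Omar

First-place votes: Jonas 4, Rahul 2, Omar 10, Elena 9.
Omar has the most first-place votes.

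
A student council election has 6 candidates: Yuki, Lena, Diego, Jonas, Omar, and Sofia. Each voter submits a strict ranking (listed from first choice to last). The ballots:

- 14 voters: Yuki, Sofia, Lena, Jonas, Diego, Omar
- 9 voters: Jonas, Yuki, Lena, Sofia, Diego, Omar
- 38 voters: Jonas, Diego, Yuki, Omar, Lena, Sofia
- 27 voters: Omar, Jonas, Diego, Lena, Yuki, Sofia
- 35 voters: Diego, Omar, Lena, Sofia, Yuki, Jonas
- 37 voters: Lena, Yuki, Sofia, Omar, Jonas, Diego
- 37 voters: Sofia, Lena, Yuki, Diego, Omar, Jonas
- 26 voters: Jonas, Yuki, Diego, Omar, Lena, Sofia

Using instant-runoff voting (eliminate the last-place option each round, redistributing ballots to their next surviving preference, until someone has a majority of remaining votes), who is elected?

Lena

Round 1: Yuki 14, Lena 37, Diego 35, Jonas 73, Omar 27, Sofia 37. Eliminate Yuki.
Round 2: Lena 37, Diego 35, Jonas 73, Omar 27, Sofia 51. Eliminate Omar.
Round 3: Lena 37, Diego 35, Jonas 100, Sofia 51. Eliminate Diego.
Round 4: Lena 72, Jonas 100, Sofia 51. Eliminate Sofia.
Round 5: Lena 123, Jonas 100. Lena has a majority.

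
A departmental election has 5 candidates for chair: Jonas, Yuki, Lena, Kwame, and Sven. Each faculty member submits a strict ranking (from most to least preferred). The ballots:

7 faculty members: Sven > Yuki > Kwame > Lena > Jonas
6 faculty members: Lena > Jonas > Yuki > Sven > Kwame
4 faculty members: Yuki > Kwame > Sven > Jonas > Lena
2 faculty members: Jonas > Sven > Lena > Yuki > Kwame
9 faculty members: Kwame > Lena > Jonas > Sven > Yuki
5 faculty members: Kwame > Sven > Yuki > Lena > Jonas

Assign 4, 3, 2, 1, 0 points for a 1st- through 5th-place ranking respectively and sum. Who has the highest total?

Jonas: 7·0 + 6·3 + 4·1 + 2·4 + 9·2 + 5·0 = 48
Yuki: 7·3 + 6·2 + 4·4 + 2·1 + 9·0 + 5·2 = 61
Lena: 7·1 + 6·4 + 4·0 + 2·2 + 9·3 + 5·1 = 67
Kwame: 7·2 + 6·0 + 4·3 + 2·0 + 9·4 + 5·4 = 82
Sven: 7·4 + 6·1 + 4·2 + 2·3 + 9·1 + 5·3 = 72
Kwame has the highest Borda score (82).

Kwame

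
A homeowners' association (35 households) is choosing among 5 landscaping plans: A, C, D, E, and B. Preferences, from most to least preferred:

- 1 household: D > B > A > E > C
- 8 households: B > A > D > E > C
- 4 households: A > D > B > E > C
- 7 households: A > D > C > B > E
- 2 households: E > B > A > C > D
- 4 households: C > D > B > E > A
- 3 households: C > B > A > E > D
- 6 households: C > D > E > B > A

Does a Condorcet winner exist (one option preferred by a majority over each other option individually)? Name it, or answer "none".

Checking pairwise contests:
B beats A 24–11.
A beats C 22–13.
A beats D 24–11.
A beats E 23–12.
C beats B 20–15.
Every option loses at least one head-to-head, so there is no Condorcet winner.

none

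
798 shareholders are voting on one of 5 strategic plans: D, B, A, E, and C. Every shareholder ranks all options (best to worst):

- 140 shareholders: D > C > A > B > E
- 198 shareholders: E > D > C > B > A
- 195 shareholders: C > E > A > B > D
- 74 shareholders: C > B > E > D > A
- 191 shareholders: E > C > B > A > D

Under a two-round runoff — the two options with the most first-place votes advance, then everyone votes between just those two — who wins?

C

Round 1 first-place votes: D 140, B 0, A 0, E 389, C 269.
E and C advance.
Runoff: E is preferred to C by 389 voters; C by 409.
C wins the runoff.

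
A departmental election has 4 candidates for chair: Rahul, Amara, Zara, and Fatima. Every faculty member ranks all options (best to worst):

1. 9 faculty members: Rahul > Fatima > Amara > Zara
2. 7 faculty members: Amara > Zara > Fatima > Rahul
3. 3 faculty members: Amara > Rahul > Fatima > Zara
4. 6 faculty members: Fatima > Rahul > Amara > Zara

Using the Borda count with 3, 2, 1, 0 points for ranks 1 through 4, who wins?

Fatima

Rahul: 9·3 + 7·0 + 3·2 + 6·2 = 45
Amara: 9·1 + 7·3 + 3·3 + 6·1 = 45
Zara: 9·0 + 7·2 + 3·0 + 6·0 = 14
Fatima: 9·2 + 7·1 + 3·1 + 6·3 = 46
Fatima has the highest Borda score (46).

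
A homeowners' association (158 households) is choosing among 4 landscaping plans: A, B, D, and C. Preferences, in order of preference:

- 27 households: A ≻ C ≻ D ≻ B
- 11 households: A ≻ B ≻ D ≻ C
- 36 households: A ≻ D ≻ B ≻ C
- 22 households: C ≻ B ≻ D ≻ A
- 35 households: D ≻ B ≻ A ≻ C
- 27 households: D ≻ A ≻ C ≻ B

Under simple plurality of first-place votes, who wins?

A

First-place votes: A 74, B 0, D 62, C 22.
A has the most first-place votes.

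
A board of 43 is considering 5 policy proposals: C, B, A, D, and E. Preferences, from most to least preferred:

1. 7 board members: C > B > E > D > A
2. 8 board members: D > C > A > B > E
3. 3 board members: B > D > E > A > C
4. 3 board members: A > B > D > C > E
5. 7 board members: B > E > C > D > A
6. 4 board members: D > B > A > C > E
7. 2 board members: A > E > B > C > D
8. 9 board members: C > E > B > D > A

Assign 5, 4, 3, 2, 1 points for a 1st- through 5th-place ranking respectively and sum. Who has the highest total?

B

C: 7·5 + 8·4 + 3·1 + 3·2 + 7·3 + 4·2 + 2·2 + 9·5 = 154
B: 7·4 + 8·2 + 3·5 + 3·4 + 7·5 + 4·4 + 2·3 + 9·3 = 155
A: 7·1 + 8·3 + 3·2 + 3·5 + 7·1 + 4·3 + 2·5 + 9·1 = 90
D: 7·2 + 8·5 + 3·4 + 3·3 + 7·2 + 4·5 + 2·1 + 9·2 = 129
E: 7·3 + 8·1 + 3·3 + 3·1 + 7·4 + 4·1 + 2·4 + 9·4 = 117
B has the highest Borda score (155).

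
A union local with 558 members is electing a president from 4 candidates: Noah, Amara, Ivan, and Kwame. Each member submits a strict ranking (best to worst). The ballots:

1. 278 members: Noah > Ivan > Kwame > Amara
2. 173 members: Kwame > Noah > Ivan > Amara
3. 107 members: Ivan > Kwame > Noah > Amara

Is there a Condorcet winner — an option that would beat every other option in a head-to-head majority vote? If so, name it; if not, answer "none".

Checking pairwise contests:
Kwame beats Noah 280–278.
Noah beats Amara 558–0.
Noah beats Ivan 451–107.
Ivan beats Kwame 385–173.
Every option loses at least one head-to-head, so there is no Condorcet winner.

none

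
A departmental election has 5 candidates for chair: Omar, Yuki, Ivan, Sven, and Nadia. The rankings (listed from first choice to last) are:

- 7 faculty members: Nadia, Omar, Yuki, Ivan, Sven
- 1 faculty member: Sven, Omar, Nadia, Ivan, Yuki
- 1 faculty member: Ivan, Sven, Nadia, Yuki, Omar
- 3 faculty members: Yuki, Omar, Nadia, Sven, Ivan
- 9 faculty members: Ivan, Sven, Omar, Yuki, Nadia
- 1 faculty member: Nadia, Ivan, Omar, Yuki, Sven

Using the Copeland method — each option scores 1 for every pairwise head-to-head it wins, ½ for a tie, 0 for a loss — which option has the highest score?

Omar: beats Yuki and Nadia; ties Ivan and Sven → score 3.
Yuki: beats Nadia; ties Sven; loses to Omar and Ivan → score 1.5.
Ivan: beats Yuki and Sven; ties Omar; loses to Nadia → score 2.5.
Sven: ties Omar, Yuki, and Nadia; loses to Ivan → score 1.5.
Nadia: beats Ivan; ties Sven; loses to Omar and Yuki → score 1.5.
Omar has the best pairwise record.

Omar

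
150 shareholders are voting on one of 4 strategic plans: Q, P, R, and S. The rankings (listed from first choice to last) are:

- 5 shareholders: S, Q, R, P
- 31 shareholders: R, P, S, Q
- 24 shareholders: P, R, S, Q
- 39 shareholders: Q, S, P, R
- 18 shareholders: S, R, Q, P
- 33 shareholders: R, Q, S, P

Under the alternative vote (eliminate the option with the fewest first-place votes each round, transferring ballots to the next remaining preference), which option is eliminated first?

Round 1: Q 39, P 24, R 64, S 23. Eliminate S.

S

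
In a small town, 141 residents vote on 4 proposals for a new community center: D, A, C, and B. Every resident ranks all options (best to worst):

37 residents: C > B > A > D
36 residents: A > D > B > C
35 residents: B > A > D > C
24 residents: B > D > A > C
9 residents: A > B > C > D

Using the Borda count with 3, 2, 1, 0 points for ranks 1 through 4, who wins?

D: 37·0 + 36·2 + 35·1 + 24·2 + 9·0 = 155
A: 37·1 + 36·3 + 35·2 + 24·1 + 9·3 = 266
C: 37·3 + 36·0 + 35·0 + 24·0 + 9·1 = 120
B: 37·2 + 36·1 + 35·3 + 24·3 + 9·2 = 305
B has the highest Borda score (305).

B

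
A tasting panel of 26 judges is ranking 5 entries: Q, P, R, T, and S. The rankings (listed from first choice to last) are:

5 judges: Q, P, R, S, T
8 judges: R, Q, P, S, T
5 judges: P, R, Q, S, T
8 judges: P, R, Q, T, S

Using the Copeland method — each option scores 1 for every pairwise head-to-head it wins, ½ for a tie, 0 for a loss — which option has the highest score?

P

Q: beats T and S; ties P; loses to R → score 2.5.
P: beats R, T, and S; ties Q → score 3.5.
R: beats Q, T, and S; loses to P → score 3.
T: loses to Q, P, R, and S → score 0.
S: beats T; loses to Q, P, and R → score 1.
P has the best pairwise record.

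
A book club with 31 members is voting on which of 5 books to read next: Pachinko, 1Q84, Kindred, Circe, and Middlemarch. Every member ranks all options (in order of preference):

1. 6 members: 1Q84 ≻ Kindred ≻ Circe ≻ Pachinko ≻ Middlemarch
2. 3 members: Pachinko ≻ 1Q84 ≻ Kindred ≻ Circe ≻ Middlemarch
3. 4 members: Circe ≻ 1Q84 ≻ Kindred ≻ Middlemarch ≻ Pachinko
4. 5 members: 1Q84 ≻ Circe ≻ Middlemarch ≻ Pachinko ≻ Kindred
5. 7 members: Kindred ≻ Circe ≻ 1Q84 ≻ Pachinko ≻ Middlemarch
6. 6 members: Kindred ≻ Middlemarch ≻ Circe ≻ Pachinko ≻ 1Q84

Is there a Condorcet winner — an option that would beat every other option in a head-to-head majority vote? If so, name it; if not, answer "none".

Checking pairwise contests:
1Q84 beats Pachinko 22–9.
Circe beats 1Q84 17–14.
1Q84 beats Kindred 18–13.
Kindred beats Circe 22–9.
Pachinko beats Middlemarch 16–15.
Every option loses at least one head-to-head, so there is no Condorcet winner.

none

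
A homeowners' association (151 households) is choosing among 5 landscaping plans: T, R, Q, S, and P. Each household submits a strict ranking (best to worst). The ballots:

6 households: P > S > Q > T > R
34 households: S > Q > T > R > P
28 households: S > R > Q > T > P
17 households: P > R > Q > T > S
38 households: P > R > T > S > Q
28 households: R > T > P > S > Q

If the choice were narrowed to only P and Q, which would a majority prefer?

P

Voters preferring P to Q: 89; preferring Q to P: 62.
P wins the head-to-head.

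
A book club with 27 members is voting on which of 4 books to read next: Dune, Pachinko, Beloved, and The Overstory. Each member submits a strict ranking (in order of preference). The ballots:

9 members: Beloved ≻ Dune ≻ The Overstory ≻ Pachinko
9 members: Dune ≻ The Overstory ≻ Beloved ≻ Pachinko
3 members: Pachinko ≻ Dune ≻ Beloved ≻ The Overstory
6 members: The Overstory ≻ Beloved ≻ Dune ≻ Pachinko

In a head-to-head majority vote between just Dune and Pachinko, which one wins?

Dune

Voters preferring Dune to Pachinko: 24; preferring Pachinko to Dune: 3.
Dune wins the head-to-head.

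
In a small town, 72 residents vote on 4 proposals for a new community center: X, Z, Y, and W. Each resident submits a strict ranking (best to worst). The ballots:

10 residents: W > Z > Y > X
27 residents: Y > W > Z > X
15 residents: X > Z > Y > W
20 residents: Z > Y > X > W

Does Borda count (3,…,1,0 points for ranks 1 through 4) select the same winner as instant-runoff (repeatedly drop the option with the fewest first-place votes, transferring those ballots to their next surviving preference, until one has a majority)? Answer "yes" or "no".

Borda — scores: X 65, Z 137, Y 146, W 84. Winner: Y.
Instant-runoff — R1 X 15, Z 20, Y 27, W 10 (W out); R2 X 15, Z 30, Y 27 (X out); R3 Z 45, Y 27 (Z winner). Winner: Z.
The two methods disagree.

no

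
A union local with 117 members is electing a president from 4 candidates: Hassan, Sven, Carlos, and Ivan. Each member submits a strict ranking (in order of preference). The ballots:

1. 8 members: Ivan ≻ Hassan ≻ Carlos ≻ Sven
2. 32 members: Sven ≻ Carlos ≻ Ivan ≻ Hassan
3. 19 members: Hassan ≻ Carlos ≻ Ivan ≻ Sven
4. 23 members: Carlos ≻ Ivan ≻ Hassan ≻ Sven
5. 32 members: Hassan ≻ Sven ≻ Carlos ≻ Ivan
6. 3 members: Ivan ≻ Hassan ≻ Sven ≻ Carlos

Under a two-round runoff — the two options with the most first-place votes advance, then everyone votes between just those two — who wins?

Hassan

Round 1 first-place votes: Hassan 51, Sven 32, Carlos 23, Ivan 11.
Hassan and Sven advance.
Runoff: Hassan is preferred to Sven by 85 voters; Sven by 32.
Hassan wins the runoff.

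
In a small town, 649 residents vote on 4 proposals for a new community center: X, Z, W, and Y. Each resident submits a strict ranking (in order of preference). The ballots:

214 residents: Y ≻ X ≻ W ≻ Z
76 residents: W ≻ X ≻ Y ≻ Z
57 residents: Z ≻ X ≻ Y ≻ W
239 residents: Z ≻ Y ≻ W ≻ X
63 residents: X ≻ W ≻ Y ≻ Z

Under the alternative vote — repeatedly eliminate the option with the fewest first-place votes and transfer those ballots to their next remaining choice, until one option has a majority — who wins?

Round 1: X 63, Z 296, W 76, Y 214. Eliminate X.
Round 2: Z 296, W 139, Y 214. Eliminate W.
Round 3: Z 296, Y 353. Y has a majority.

Y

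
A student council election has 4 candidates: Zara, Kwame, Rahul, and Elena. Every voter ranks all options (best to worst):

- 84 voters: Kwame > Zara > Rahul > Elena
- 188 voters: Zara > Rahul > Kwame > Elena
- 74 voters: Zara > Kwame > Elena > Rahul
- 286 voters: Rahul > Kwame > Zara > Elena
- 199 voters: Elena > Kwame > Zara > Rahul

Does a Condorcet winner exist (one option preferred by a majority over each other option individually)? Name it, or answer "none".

Checking pairwise contests:
Kwame beats Zara 569–262.
Rahul beats Kwame 474–357.
Zara beats Rahul 545–286.
Zara beats Elena 632–199.
Every option loses at least one head-to-head, so there is no Condorcet winner.

none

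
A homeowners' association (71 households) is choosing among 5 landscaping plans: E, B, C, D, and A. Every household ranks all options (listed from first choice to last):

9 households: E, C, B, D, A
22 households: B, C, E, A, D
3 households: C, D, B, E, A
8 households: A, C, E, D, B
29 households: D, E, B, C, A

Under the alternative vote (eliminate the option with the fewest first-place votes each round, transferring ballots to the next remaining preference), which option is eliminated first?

Round 1: E 9, B 22, C 3, D 29, A 8. Eliminate C.

C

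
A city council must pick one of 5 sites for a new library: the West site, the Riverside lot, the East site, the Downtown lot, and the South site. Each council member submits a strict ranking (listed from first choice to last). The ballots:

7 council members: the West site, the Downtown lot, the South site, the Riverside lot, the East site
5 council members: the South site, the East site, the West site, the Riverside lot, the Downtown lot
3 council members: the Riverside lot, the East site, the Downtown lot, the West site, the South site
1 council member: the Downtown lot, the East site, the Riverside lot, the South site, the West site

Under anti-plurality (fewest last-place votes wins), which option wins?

Last-place votes: the West site 1, the Riverside lot 0, the East site 7, the Downtown lot 5, the South site 3.
the Riverside lot is ranked last by the fewest voters, so the Riverside lot wins.

the Riverside lot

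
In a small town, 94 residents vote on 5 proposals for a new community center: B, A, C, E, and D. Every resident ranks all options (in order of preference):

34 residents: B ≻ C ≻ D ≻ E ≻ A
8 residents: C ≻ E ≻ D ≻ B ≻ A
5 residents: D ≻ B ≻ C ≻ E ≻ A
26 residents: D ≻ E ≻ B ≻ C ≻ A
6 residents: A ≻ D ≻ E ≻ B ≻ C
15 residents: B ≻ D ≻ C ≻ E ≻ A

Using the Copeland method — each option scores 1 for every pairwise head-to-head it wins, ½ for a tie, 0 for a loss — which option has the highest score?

B

B: beats A, C, E, and D → score 4.
A: loses to B, C, E, and D → score 0.
C: beats A and E; loses to B and D → score 2.
E: beats A; loses to B, C, and D → score 1.
D: beats A, C, and E; loses to B → score 3.
B has the best pairwise record.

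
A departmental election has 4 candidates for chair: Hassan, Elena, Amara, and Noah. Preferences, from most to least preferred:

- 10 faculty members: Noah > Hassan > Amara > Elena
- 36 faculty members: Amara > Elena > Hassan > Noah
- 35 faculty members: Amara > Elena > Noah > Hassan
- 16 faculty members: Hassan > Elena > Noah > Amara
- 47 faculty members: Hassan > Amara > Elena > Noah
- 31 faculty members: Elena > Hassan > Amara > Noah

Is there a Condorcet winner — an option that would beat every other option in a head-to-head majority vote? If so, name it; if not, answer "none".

Checking pairwise contests:
Elena beats Hassan 102–73.
Amara beats Elena 128–47.
Hassan beats Amara 104–71.
Hassan beats Noah 130–45.
Every option loses at least one head-to-head, so there is no Condorcet winner.

none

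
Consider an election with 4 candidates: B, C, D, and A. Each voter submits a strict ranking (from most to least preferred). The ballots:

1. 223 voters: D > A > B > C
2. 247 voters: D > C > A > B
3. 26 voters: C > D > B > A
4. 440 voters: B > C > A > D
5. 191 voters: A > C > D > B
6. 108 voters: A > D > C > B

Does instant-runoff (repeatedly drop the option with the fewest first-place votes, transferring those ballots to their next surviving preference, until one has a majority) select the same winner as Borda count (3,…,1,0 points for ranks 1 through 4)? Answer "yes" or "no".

Instant-runoff — R1 B 440, C 26, D 470, A 299 (C out); R2 B 440, D 496, A 299 (A out); R3 B 440, D 795 (D winner). Winner: D.
Borda — scores: B 1569, C 1942, D 1869, A 2030. Winner: A.
The two methods disagree.

no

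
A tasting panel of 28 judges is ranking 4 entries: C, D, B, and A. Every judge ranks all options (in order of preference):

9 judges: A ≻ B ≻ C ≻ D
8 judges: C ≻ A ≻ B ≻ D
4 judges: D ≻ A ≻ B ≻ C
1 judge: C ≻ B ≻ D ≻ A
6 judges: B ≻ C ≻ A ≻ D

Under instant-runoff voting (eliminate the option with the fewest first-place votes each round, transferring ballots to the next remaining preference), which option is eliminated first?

D

Round 1: C 9, D 4, B 6, A 9. Eliminate D.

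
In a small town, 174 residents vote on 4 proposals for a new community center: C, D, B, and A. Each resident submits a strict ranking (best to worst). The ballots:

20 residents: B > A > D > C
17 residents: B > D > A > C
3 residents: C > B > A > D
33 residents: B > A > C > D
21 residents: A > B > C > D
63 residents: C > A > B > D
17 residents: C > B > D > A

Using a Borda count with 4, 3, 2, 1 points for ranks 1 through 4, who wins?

C: 20·1 + 17·1 + 3·4 + 33·2 + 21·2 + 63·4 + 17·4 = 477
D: 20·2 + 17·3 + 3·1 + 33·1 + 21·1 + 63·1 + 17·2 = 245
B: 20·4 + 17·4 + 3·3 + 33·4 + 21·3 + 63·2 + 17·3 = 529
A: 20·3 + 17·2 + 3·2 + 33·3 + 21·4 + 63·3 + 17·1 = 489
B has the highest Borda score (529).

B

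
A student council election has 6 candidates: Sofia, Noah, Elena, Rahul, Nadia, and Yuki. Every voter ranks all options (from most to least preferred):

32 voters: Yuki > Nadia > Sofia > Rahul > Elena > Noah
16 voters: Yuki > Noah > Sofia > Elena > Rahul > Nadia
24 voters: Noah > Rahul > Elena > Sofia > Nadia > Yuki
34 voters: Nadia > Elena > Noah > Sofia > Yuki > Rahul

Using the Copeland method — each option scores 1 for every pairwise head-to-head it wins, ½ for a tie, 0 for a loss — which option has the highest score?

Sofia: beats Rahul and Yuki; loses to Noah, Elena, and Nadia → score 2.
Noah: beats Sofia, Rahul, and Yuki; loses to Elena and Nadia → score 3.
Elena: beats Sofia, Noah, and Yuki; loses to Rahul and Nadia → score 3.
Rahul: beats Elena; loses to Sofia, Noah, Nadia, and Yuki → score 1.
Nadia: beats Sofia, Noah, Elena, Rahul, and Yuki → score 5.
Yuki: beats Rahul; loses to Sofia, Noah, Elena, and Nadia → score 1.
Nadia has the best pairwise record.

Nadia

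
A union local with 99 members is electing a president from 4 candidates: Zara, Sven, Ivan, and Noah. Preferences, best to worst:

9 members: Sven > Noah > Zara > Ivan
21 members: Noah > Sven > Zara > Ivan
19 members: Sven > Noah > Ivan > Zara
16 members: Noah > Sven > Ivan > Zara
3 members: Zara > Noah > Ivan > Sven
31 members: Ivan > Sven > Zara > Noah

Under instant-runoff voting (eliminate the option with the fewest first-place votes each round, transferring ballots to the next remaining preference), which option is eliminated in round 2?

Round 1: Zara 3, Sven 28, Ivan 31, Noah 37. Eliminate Zara.
Round 2: Sven 28, Ivan 31, Noah 40. Eliminate Sven.

Sven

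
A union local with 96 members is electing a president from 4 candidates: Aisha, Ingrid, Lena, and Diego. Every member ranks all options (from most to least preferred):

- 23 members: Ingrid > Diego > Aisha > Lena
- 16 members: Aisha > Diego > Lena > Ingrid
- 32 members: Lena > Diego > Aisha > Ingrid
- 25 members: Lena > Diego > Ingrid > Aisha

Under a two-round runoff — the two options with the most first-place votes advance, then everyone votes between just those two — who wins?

Round 1 first-place votes: Aisha 16, Ingrid 23, Lena 57, Diego 0.
Lena and Ingrid advance.
Runoff: Lena is preferred to Ingrid by 73 voters; Ingrid by 23.
Lena wins the runoff.

Lena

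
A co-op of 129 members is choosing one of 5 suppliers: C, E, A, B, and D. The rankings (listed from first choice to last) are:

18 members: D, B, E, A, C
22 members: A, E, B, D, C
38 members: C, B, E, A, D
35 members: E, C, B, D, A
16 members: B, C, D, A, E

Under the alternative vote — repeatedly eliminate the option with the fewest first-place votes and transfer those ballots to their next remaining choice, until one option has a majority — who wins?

Round 1: C 38, E 35, A 22, B 16, D 18. Eliminate B.
Round 2: C 54, E 35, A 22, D 18. Eliminate D.
Round 3: C 54, E 53, A 22. Eliminate A.
Round 4: C 54, E 75. E has a majority.

E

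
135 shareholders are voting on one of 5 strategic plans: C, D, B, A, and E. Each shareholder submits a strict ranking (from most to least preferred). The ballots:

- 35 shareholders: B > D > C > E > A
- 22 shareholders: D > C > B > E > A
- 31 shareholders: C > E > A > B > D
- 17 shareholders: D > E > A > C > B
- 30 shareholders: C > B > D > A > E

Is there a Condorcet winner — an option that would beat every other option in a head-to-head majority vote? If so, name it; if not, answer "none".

Checking pairwise contests:
D beats C 74–61.
B beats D 96–39.
C beats B 100–35.
C beats A 118–17.
C beats E 118–17.
Every option loses at least one head-to-head, so there is no Condorcet winner.

none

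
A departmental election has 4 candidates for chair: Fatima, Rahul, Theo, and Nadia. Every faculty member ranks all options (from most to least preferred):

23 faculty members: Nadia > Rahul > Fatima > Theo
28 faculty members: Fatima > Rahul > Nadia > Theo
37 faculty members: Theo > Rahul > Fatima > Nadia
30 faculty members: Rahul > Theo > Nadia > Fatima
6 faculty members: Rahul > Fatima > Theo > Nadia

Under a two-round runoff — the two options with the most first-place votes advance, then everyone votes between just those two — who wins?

Round 1 first-place votes: Fatima 28, Rahul 36, Theo 37, Nadia 23.
Theo and Rahul advance.
Runoff: Theo is preferred to Rahul by 37 voters; Rahul by 87.
Rahul wins the runoff.

Rahul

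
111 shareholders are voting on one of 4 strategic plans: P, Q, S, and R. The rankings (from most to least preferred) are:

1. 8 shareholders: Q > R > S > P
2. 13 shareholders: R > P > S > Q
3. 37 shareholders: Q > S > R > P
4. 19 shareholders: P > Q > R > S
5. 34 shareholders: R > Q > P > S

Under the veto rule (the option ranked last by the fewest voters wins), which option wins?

Last-place votes: P 45, Q 13, S 53, R 0.
R is ranked last by the fewest voters, so R wins.

R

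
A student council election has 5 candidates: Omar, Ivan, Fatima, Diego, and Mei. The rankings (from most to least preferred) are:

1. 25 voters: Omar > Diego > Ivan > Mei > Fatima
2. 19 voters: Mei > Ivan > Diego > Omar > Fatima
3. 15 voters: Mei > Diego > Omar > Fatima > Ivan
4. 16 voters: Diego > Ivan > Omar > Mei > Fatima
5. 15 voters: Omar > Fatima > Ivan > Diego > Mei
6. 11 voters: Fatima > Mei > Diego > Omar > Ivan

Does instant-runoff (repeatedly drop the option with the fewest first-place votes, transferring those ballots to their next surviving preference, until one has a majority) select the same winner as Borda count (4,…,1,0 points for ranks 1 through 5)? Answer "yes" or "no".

no

Instant-runoff — R1 Omar 40, Ivan 0, Fatima 11, Diego 16, Mei 34 (Ivan out); R2 Omar 40, Fatima 11, Diego 16, Mei 34 (Fatima out); R3 Omar 40, Diego 16, Mei 45 (Diego out); R4 Omar 56, Mei 45 (Omar winner). Winner: Omar.
Borda — scores: Omar 252, Ivan 185, Fatima 104, Diego 259, Mei 210. Winner: Diego.
The two methods disagree.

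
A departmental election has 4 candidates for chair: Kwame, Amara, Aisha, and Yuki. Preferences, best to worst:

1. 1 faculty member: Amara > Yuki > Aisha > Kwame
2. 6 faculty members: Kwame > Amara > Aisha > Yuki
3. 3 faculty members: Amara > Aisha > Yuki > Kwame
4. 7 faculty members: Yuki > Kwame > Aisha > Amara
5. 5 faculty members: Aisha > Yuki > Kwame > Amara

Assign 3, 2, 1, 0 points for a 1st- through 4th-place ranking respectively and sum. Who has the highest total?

Kwame: 1·0 + 6·3 + 3·0 + 7·2 + 5·1 = 37
Amara: 1·3 + 6·2 + 3·3 + 7·0 + 5·0 = 24
Aisha: 1·1 + 6·1 + 3·2 + 7·1 + 5·3 = 35
Yuki: 1·2 + 6·0 + 3·1 + 7·3 + 5·2 = 36
Kwame has the highest Borda score (37).

Kwame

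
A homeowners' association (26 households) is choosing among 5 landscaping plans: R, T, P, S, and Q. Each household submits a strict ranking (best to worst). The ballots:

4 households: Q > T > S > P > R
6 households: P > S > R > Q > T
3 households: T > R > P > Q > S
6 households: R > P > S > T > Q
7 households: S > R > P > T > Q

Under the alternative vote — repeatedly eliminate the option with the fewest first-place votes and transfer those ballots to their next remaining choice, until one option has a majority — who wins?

S

Round 1: R 6, T 3, P 6, S 7, Q 4. Eliminate T.
Round 2: R 9, P 6, S 7, Q 4. Eliminate Q.
Round 3: R 9, P 6, S 11. Eliminate P.
Round 4: R 9, S 17. S has a majority.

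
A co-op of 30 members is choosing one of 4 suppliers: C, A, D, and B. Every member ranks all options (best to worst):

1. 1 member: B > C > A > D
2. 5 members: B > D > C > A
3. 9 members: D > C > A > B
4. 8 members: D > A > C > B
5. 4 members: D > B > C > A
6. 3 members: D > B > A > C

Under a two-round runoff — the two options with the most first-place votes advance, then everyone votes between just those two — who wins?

Round 1 first-place votes: C 0, A 0, D 24, B 6.
D and B advance.
Runoff: D is preferred to B by 24 voters; B by 6.
D wins the runoff.

D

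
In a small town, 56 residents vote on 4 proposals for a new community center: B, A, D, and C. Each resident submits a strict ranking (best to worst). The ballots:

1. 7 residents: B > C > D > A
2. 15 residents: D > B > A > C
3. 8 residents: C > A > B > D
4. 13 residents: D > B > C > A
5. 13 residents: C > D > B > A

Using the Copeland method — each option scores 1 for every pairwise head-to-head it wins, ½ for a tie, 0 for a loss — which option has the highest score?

B: beats A and C; loses to D → score 2.
A: loses to B, D, and C → score 0.
D: beats B and A; ties C → score 2.5.
C: beats A; ties D; loses to B → score 1.5.
D has the best pairwise record.

D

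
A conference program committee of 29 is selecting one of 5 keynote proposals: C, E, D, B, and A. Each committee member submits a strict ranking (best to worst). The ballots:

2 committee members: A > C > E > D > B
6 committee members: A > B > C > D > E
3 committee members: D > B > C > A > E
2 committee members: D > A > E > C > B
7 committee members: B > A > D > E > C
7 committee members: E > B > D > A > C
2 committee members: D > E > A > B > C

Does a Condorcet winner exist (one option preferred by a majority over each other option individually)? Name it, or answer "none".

B

B vs C: 25–4 for B.
B vs E: 16–13 for B.
B vs D: 20–9 for B.
B vs A: 17–12 for B.
B beats every other option head-to-head.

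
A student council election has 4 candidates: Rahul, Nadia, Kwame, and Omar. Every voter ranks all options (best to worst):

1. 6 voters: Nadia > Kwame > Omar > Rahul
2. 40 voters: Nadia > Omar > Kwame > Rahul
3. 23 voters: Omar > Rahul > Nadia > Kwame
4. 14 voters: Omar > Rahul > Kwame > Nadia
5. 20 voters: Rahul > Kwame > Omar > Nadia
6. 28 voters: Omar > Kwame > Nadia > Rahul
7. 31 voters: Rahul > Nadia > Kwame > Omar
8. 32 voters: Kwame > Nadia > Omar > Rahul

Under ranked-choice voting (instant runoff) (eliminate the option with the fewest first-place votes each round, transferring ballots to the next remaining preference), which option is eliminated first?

Round 1: Rahul 51, Nadia 46, Kwame 32, Omar 65. Eliminate Kwame.

Kwame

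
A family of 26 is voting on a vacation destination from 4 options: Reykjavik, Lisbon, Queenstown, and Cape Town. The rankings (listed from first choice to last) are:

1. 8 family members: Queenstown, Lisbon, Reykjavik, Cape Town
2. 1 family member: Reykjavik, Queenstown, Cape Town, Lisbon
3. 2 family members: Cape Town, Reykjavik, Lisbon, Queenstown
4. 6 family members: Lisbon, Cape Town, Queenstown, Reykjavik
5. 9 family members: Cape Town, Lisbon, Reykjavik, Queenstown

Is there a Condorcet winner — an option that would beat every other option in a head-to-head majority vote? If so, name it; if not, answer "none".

Lisbon vs Reykjavik: 23–3 for Lisbon.
Lisbon vs Queenstown: 17–9 for Lisbon.
Lisbon vs Cape Town: 14–12 for Lisbon.
Lisbon beats every other option head-to-head.

Lisbon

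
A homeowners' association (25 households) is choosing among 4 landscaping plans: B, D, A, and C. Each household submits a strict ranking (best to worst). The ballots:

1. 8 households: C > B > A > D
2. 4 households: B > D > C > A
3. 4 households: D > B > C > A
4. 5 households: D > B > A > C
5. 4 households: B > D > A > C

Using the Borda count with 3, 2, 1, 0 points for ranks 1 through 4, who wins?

B

B: 8·2 + 4·3 + 4·2 + 5·2 + 4·3 = 58
D: 8·0 + 4·2 + 4·3 + 5·3 + 4·2 = 43
A: 8·1 + 4·0 + 4·0 + 5·1 + 4·1 = 17
C: 8·3 + 4·1 + 4·1 + 5·0 + 4·0 = 32
B has the highest Borda score (58).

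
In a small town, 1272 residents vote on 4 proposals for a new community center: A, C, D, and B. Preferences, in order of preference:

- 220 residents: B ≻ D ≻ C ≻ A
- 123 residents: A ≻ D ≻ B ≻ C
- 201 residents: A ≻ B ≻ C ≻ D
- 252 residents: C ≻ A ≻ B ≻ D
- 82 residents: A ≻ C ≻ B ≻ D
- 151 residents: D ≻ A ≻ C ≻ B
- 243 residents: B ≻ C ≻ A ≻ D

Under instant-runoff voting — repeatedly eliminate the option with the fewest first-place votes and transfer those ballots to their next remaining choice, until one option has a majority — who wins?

Round 1: A 406, C 252, D 151, B 463. Eliminate D.
Round 2: A 557, C 252, B 463. Eliminate C.
Round 3: A 809, B 463. A has a majority.

A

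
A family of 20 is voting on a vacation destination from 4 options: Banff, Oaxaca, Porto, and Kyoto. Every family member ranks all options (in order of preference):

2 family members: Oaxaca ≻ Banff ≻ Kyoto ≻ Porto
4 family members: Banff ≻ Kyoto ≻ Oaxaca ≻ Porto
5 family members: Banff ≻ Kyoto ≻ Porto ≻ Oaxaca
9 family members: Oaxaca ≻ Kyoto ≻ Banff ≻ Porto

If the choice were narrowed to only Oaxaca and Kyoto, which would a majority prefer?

Oaxaca

Voters preferring Oaxaca to Kyoto: 11; preferring Kyoto to Oaxaca: 9.
Oaxaca wins the head-to-head.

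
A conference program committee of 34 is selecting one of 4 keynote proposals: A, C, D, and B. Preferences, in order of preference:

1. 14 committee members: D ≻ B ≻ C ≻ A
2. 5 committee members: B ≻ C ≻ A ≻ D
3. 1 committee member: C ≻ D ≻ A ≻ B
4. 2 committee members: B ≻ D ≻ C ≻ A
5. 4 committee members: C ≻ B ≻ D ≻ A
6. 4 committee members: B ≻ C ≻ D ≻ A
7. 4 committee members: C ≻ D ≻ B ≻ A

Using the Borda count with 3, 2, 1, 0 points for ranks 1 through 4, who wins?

B

A: 14·0 + 5·1 + 1·1 + 2·0 + 4·0 + 4·0 + 4·0 = 6
C: 14·1 + 5·2 + 1·3 + 2·1 + 4·3 + 4·2 + 4·3 = 61
D: 14·3 + 5·0 + 1·2 + 2·2 + 4·1 + 4·1 + 4·2 = 64
B: 14·2 + 5·3 + 1·0 + 2·3 + 4·2 + 4·3 + 4·1 = 73
B has the highest Borda score (73).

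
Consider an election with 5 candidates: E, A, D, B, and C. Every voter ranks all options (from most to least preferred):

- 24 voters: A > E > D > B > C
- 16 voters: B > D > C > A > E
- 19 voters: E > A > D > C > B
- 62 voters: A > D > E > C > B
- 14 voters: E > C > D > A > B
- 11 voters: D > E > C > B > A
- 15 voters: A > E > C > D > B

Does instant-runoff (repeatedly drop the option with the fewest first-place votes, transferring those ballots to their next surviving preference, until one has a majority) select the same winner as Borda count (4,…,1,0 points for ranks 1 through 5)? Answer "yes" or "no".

Instant-runoff — R1 E 33, A 101, D 11, B 16, C 0 (A winner). Winner: A.
Borda — scores: E 406, A 491, D 407, B 99, C 207. Winner: A.
The two methods agree.

yes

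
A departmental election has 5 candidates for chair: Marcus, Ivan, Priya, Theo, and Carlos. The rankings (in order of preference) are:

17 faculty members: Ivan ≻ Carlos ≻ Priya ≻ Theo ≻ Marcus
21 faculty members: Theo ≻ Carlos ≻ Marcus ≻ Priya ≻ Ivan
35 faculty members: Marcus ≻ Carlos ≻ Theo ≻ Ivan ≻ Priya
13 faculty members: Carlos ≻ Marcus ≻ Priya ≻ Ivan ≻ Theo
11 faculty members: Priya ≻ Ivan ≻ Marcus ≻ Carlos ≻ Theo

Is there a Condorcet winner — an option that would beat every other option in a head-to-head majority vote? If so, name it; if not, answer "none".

Carlos

Carlos vs Marcus: 51–46 for Carlos.
Carlos vs Ivan: 69–28 for Carlos.
Carlos vs Priya: 86–11 for Carlos.
Carlos vs Theo: 76–21 for Carlos.
Carlos beats every other option head-to-head.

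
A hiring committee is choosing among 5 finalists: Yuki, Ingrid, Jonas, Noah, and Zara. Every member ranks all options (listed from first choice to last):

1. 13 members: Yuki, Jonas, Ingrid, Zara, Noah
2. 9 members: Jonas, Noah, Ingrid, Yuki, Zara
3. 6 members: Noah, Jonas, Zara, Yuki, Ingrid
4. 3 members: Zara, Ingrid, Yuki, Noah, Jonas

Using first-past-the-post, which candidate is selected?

First-place votes: Yuki 13, Ingrid 0, Jonas 9, Noah 6, Zara 3.
Yuki has the most first-place votes.

Yuki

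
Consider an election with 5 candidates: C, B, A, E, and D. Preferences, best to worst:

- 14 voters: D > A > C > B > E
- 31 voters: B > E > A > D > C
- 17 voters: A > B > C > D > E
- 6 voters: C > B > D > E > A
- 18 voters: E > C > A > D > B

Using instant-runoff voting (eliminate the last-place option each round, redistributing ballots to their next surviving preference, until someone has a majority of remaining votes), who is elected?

Round 1: C 6, B 31, A 17, E 18, D 14. Eliminate C.
Round 2: B 37, A 17, E 18, D 14. Eliminate D.
Round 3: B 37, A 31, E 18. Eliminate E.
Round 4: B 37, A 49. A has a majority.

A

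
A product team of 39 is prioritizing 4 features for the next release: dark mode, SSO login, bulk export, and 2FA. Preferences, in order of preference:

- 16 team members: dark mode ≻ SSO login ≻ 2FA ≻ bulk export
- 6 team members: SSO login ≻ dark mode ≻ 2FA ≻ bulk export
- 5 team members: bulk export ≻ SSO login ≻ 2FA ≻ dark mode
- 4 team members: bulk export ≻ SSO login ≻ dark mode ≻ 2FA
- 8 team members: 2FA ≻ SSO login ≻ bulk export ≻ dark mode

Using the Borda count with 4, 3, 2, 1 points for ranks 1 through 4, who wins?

dark mode: 16·4 + 6·3 + 5·1 + 4·2 + 8·1 = 103
SSO login: 16·3 + 6·4 + 5·3 + 4·3 + 8·3 = 123
bulk export: 16·1 + 6·1 + 5·4 + 4·4 + 8·2 = 74
2FA: 16·2 + 6·2 + 5·2 + 4·1 + 8·4 = 90
SSO login has the highest Borda score (123).

SSO login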